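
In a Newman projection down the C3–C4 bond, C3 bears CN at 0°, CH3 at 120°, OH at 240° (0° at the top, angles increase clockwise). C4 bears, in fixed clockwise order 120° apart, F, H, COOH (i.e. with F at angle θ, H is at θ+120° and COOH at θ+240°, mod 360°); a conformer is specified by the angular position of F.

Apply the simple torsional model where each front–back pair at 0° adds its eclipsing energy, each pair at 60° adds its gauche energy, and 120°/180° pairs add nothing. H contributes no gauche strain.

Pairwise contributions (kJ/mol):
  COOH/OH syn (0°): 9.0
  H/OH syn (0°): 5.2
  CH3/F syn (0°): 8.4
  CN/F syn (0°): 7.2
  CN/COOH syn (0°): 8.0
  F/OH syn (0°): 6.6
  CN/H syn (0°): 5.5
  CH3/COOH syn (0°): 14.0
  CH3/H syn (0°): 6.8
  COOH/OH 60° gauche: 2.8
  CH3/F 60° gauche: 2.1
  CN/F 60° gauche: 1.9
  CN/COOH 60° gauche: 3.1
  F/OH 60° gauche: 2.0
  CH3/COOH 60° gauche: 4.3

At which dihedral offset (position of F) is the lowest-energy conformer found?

F at 0° is eclipsed. CN at 0° is eclipsed with F at 0° (7.2); CH3 at 120° is eclipsed with H at 120° (6.8); OH at 240° is eclipsed with COOH at 240° (9.0). Total 23.0 kJ/mol.
F at 60° is staggered. CN at 0° is gauche with F at 60° (1.9); CN at 0° is gauche with COOH at 300° (3.1); CH3 at 120° is gauche with F at 60° (2.1); OH at 240° is gauche with COOH at 300° (2.8). Total 9.9 kJ/mol.
F at 120° is eclipsed. CN at 0° is eclipsed with COOH at 0° (8.0); CH3 at 120° is eclipsed with F at 120° (8.4); OH at 240° is eclipsed with H at 240° (5.2). Total 21.6 kJ/mol.
F at 180° is staggered. CN at 0° is gauche with COOH at 60° (3.1); CH3 at 120° is gauche with F at 180° (2.1); CH3 at 120° is gauche with COOH at 60° (4.3); OH at 240° is gauche with F at 180° (2.0). Total 11.5 kJ/mol.
F at 240° is eclipsed. CN at 0° is eclipsed with H at 0° (5.5); CH3 at 120° is eclipsed with COOH at 120° (14.0); OH at 240° is eclipsed with F at 240° (6.6). Total 26.1 kJ/mol.
F at 300° is staggered. CN at 0° is gauche with F at 300° (1.9); CH3 at 120° is gauche with COOH at 180° (4.3); OH at 240° is gauche with F at 300° (2.0); OH at 240° is gauche with COOH at 180° (2.8). Total 11.0 kJ/mol.
The minimum (9.9 kJ/mol) occurs with F at 60°.

60°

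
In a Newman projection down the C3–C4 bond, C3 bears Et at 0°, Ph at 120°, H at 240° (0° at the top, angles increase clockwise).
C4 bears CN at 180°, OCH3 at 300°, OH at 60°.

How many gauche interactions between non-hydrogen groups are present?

4

Non-H gauche pairs: Et(0°)/OCH3(300°); Et(0°)/OH(60°); Ph(120°)/CN(180°); Ph(120°)/OH(60°) — 4 interactions.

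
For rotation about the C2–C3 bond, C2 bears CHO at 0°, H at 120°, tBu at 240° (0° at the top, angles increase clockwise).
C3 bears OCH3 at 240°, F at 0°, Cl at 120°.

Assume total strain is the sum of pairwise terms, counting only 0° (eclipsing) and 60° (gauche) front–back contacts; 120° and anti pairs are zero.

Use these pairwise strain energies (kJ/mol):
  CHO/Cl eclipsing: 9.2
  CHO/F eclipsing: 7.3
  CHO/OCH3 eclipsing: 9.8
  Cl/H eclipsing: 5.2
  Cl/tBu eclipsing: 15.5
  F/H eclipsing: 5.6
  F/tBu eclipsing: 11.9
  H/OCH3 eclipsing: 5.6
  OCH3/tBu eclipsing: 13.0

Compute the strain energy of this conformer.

This conformer (eclipsed): CHO–F eclipsed, H–Cl eclipsed, tBu–OCH3 eclipsed; 7.3 + 5.2 + 13.0 = 25.5 kJ/mol.

25.5 kJ/mol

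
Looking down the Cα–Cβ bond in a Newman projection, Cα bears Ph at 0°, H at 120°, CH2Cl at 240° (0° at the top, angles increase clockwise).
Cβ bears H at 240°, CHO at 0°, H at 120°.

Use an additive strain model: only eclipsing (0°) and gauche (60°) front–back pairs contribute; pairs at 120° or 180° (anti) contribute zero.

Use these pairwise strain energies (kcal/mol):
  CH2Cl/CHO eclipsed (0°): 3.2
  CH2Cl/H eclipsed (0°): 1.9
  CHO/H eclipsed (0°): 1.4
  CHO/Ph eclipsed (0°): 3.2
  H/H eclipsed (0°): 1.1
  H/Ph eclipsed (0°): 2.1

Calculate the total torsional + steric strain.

This conformer (eclipsed): Ph(0°)/CHO(0°) eclipsed 3.2; H(120°)/H(120°) eclipsed 1.1; CH2Cl(240°)/H(240°) eclipsed 1.9 → 6.2 kcal/mol.

6.2 kcal/mol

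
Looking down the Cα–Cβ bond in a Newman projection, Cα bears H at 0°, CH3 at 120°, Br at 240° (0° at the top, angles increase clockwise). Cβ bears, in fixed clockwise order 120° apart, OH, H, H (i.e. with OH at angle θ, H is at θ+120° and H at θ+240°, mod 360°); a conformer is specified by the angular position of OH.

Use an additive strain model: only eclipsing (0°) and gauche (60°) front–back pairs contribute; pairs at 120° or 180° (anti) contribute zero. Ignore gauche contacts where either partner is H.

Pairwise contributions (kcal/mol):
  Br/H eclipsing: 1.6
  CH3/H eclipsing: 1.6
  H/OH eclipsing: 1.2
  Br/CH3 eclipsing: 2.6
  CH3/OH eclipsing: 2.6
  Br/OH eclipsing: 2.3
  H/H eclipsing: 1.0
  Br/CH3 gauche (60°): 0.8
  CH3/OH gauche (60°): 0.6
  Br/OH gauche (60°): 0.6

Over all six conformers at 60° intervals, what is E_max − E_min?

OH at 0° (eclipsed): H(0°)/OH(0°) eclipsed 1.2; CH3(120°)/H(120°) eclipsed 1.6; Br(240°)/H(240°) eclipsed 1.6 → 4.4 kcal/mol.
OH at 60° (staggered): CH3(120°)/OH(60°) gauche 0.6 → 0.6 kcal/mol.
OH at 120° (eclipsed): H(0°)/H(0°) eclipsed 1.0; CH3(120°)/OH(120°) eclipsed 2.6; Br(240°)/H(240°) eclipsed 1.6 → 5.2 kcal/mol.
OH at 180° (staggered): CH3(120°)/OH(180°) gauche 0.6; Br(240°)/OH(180°) gauche 0.6 → 1.2 kcal/mol.
OH at 240° (eclipsed): H(0°)/H(0°) eclipsed 1.0; CH3(120°)/H(120°) eclipsed 1.6; Br(240°)/OH(240°) eclipsed 2.3 → 4.9 kcal/mol.
OH at 300° (staggered): Br(240°)/OH(300°) gauche 0.6 → 0.6 kcal/mol.
Max at 120° (5.2 kcal/mol), min at 60° (0.6 kcal/mol); barrier = 4.6 kcal/mol.

4.6 kcal/mol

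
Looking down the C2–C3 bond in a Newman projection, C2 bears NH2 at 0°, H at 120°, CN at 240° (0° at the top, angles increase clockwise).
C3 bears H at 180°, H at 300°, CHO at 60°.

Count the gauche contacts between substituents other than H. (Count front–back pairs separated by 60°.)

1

Non-H gauche pairs: NH2(0°)/CHO(60°) — 1 interaction.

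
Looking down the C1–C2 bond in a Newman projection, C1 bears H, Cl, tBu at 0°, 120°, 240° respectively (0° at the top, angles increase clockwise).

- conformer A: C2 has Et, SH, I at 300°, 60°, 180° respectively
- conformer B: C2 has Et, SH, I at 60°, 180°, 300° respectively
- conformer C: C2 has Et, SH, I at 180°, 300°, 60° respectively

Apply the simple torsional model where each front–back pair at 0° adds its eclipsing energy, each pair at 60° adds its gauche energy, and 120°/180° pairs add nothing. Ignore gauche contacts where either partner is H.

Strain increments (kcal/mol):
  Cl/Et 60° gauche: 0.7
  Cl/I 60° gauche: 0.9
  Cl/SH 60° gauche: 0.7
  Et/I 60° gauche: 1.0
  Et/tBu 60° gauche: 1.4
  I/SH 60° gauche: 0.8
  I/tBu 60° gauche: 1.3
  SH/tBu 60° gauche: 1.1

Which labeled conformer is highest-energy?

A (staggered): Cl–SH gauche, Cl–I gauche, tBu–Et gauche, tBu–I gauche; 0.7 + 0.9 + 1.4 + 1.3 = 4.3 kcal/mol.
B (staggered): Cl–Et gauche, Cl–SH gauche, tBu–SH gauche, tBu–I gauche; 0.7 + 0.7 + 1.1 + 1.3 = 3.8 kcal/mol.
C (staggered): Cl–Et gauche, Cl–I gauche, tBu–Et gauche, tBu–SH gauche; 0.7 + 0.9 + 1.4 + 1.1 = 4.1 kcal/mol.
A has the highest total (4.3 kcal/mol).

A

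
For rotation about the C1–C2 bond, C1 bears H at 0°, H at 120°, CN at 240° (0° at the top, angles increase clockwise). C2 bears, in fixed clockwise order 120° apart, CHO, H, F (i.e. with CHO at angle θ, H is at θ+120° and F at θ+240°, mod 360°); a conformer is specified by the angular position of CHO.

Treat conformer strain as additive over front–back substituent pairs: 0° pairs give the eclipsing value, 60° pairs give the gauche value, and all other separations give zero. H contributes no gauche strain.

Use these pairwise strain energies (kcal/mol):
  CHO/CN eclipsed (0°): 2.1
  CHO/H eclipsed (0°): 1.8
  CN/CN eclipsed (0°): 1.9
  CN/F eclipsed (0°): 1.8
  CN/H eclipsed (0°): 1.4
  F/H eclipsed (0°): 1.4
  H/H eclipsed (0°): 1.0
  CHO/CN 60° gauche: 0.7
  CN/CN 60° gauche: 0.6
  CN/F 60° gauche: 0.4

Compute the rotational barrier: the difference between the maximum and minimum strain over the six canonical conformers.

4.2 kcal/mol

CHO at 0° (eclipsed): H(0°)/CHO(0°) eclipsed 1.8; H(120°)/H(120°) eclipsed 1.0; CN(240°)/F(240°) eclipsed 1.8 → 4.6 kcal/mol.
CHO at 60° (staggered): CN(240°)/F(300°) gauche 0.4 → 0.4 kcal/mol.
CHO at 120° (eclipsed): H(0°)/F(0°) eclipsed 1.4; H(120°)/CHO(120°) eclipsed 1.8; CN(240°)/H(240°) eclipsed 1.4 → 4.6 kcal/mol.
CHO at 180° (staggered): CN(240°)/CHO(180°) gauche 0.7 → 0.7 kcal/mol.
CHO at 240° (eclipsed): H(0°)/H(0°) eclipsed 1.0; H(120°)/F(120°) eclipsed 1.4; CN(240°)/CHO(240°) eclipsed 2.1 → 4.5 kcal/mol.
CHO at 300° (staggered): CN(240°)/CHO(300°) gauche 0.7; CN(240°)/F(180°) gauche 0.4 → 1.1 kcal/mol.
Max at 0° (4.6 kcal/mol), min at 60° (0.4 kcal/mol); barrier = 4.2 kcal/mol.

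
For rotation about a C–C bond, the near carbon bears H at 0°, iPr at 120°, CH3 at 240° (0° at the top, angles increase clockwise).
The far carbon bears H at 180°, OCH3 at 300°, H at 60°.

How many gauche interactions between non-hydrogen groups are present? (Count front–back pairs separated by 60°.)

Non-H gauche pairs: CH3(240°)/OCH3(300°) — 1 interaction.

1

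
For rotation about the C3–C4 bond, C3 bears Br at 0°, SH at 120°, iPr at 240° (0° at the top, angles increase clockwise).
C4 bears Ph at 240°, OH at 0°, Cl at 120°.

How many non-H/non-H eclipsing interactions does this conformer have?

Non-H eclipsing pairs: Br(0°)/OH(0°); SH(120°)/Cl(120°); iPr(240°)/Ph(240°) — 3 interactions.

3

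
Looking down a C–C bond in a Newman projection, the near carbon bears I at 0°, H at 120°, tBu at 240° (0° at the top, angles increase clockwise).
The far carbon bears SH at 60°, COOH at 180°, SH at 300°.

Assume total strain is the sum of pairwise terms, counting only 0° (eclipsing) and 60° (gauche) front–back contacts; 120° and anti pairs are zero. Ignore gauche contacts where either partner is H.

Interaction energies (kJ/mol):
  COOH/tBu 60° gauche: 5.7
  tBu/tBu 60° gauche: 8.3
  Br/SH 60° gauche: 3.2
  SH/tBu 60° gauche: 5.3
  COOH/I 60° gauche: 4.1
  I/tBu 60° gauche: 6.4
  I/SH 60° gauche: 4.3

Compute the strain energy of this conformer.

This conformer (staggered): I(0°)/SH(60°) gauche 4.3; I(0°)/SH(300°) gauche 4.3; tBu(240°)/COOH(180°) gauche 5.7; tBu(240°)/SH(300°) gauche 5.3 → 19.6 kJ/mol.

19.6 kJ/mol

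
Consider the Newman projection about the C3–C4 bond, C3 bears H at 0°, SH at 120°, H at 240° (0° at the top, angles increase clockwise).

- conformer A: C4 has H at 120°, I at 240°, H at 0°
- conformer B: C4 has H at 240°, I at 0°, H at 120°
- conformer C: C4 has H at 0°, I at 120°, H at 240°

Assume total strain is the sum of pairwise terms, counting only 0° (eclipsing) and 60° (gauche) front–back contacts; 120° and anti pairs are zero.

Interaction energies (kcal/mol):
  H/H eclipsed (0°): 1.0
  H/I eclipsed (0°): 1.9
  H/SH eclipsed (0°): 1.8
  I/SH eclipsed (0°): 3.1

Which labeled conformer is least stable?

A (eclipsed): H–H eclipsed, SH–H eclipsed, H–I eclipsed; 1.0 + 1.8 + 1.9 = 4.7 kcal/mol.
B (eclipsed): H–I eclipsed, SH–H eclipsed, H–H eclipsed; 1.9 + 1.8 + 1.0 = 4.7 kcal/mol.
C (eclipsed): H–H eclipsed, SH–I eclipsed, H–H eclipsed; 1.0 + 3.1 + 1.0 = 5.1 kcal/mol.
C has the highest total (5.1 kcal/mol).

C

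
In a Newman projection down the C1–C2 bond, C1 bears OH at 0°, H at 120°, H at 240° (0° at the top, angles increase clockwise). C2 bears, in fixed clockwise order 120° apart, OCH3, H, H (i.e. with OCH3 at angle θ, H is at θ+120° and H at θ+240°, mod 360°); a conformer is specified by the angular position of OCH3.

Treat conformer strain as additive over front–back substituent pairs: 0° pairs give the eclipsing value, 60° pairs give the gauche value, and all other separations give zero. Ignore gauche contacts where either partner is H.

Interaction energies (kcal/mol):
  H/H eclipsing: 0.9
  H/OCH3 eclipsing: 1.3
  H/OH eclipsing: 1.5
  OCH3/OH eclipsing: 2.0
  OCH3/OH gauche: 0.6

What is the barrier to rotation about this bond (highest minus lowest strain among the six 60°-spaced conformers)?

3.8 kcal/mol

OCH3 at 0° (eclipsed): OH(0°)/OCH3(0°) eclipsed 2.0; H(120°)/H(120°) eclipsed 0.9; H(240°)/H(240°) eclipsed 0.9 → 3.8 kcal/mol.
OCH3 at 60° (staggered): OH(0°)/OCH3(60°) gauche 0.6 → 0.6 kcal/mol.
OCH3 at 120° (eclipsed): OH(0°)/H(0°) eclipsed 1.5; H(120°)/OCH3(120°) eclipsed 1.3; H(240°)/H(240°) eclipsed 0.9 → 3.7 kcal/mol.
OCH3 at 180° (staggered): no non-H gauche contacts → 0.0 kcal/mol.
OCH3 at 240° (eclipsed): OH(0°)/H(0°) eclipsed 1.5; H(120°)/H(120°) eclipsed 0.9; H(240°)/OCH3(240°) eclipsed 1.3 → 3.7 kcal/mol.
OCH3 at 300° (staggered): OH(0°)/OCH3(300°) gauche 0.6 → 0.6 kcal/mol.
Max at 0° (3.8 kcal/mol), min at 180° (0.0 kcal/mol); barrier = 3.8 kcal/mol.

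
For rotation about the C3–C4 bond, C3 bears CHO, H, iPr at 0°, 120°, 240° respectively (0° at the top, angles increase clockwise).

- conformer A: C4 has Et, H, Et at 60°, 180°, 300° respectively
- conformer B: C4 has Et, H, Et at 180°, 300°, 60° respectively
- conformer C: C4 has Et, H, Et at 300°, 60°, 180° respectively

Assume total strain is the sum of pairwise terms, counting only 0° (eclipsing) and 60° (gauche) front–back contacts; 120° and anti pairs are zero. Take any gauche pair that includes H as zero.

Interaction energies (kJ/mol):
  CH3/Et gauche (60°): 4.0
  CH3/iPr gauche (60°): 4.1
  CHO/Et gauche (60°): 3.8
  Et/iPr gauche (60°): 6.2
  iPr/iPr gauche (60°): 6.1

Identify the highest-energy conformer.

A (staggered): CHO(0°)/Et(60°) gauche 3.8; CHO(0°)/Et(300°) gauche 3.8; iPr(240°)/Et(300°) gauche 6.2 → 13.8 kJ/mol.
B (staggered): CHO(0°)/Et(60°) gauche 3.8; iPr(240°)/Et(180°) gauche 6.2 → 10.0 kJ/mol.
C (staggered): CHO(0°)/Et(300°) gauche 3.8; iPr(240°)/Et(300°) gauche 6.2; iPr(240°)/Et(180°) gauche 6.2 → 16.2 kJ/mol.
C has the highest total (16.2 kJ/mol).

C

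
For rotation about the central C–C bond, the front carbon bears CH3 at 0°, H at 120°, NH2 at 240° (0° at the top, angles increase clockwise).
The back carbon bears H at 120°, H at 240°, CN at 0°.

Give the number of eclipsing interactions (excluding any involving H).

Non-H eclipsing pairs: CH3(0°)/CN(0°) — 1 interaction.

1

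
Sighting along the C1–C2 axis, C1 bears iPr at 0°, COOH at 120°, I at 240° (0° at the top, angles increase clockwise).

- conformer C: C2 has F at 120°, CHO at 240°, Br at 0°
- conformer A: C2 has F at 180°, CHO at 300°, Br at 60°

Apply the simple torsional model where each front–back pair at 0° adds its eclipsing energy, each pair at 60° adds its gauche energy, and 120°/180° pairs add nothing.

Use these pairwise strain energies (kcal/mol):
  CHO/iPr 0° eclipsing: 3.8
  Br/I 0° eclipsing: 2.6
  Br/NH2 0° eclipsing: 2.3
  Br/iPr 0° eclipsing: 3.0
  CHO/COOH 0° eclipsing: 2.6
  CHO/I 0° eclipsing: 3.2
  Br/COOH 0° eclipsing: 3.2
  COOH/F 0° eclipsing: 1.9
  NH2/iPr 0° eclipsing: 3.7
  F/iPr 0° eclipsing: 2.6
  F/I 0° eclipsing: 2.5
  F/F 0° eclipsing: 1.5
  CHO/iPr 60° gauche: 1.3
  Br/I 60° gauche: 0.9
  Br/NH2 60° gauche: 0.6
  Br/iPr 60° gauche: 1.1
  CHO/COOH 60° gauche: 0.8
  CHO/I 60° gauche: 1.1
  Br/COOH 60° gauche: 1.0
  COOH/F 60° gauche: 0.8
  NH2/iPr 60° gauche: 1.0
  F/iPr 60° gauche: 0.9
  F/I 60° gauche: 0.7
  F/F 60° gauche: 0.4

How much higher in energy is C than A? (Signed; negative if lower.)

C (eclipsed): iPr–Br eclipsed, COOH–F eclipsed, I–CHO eclipsed; 3.0 + 1.9 + 3.2 = 8.1 kcal/mol.
A (staggered): iPr–CHO gauche, iPr–Br gauche, COOH–F gauche, COOH–Br gauche, I–F gauche, I–CHO gauche; 1.3 + 1.1 + 0.8 + 1.0 + 0.7 + 1.1 = 6.0 kcal/mol.
E(C) − E(A) = 8.1 − 6.0 = +2.1 kcal/mol.

+2.1 kcal/mol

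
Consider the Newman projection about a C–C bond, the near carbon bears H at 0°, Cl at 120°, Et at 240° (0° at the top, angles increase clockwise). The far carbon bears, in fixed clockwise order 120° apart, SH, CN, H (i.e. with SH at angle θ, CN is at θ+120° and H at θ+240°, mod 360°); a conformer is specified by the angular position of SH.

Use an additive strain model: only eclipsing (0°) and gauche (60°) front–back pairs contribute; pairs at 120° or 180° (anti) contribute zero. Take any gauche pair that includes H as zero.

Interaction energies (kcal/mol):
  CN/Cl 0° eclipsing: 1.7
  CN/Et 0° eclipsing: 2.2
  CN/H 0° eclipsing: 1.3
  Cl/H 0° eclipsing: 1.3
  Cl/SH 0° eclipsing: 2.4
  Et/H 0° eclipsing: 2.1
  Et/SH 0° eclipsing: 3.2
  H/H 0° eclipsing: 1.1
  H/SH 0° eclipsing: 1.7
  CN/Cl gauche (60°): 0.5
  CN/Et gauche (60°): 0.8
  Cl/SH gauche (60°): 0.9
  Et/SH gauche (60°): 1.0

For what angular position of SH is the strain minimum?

300°

SH at 0° (eclipsed): H(0°)/SH(0°) eclipsed 1.7; Cl(120°)/CN(120°) eclipsed 1.7; Et(240°)/H(240°) eclipsed 2.1 → 5.5 kcal/mol.
SH at 60° (staggered): Cl(120°)/SH(60°) gauche 0.9; Cl(120°)/CN(180°) gauche 0.5; Et(240°)/CN(180°) gauche 0.8 → 2.2 kcal/mol.
SH at 120° (eclipsed): H(0°)/H(0°) eclipsed 1.1; Cl(120°)/SH(120°) eclipsed 2.4; Et(240°)/CN(240°) eclipsed 2.2 → 5.7 kcal/mol.
SH at 180° (staggered): Cl(120°)/SH(180°) gauche 0.9; Et(240°)/SH(180°) gauche 1.0; Et(240°)/CN(300°) gauche 0.8 → 2.7 kcal/mol.
SH at 240° (eclipsed): H(0°)/CN(0°) eclipsed 1.3; Cl(120°)/H(120°) eclipsed 1.3; Et(240°)/SH(240°) eclipsed 3.2 → 5.8 kcal/mol.
SH at 300° (staggered): Cl(120°)/CN(60°) gauche 0.5; Et(240°)/SH(300°) gauche 1.0 → 1.5 kcal/mol.
The minimum (1.5 kcal/mol) occurs with SH at 300°.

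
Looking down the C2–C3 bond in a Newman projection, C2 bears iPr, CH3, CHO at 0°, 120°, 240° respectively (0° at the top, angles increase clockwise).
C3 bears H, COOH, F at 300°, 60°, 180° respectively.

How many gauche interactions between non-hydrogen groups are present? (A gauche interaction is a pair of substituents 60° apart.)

4

Non-H gauche pairs: iPr(0°)/COOH(60°); CH3(120°)/COOH(60°); CH3(120°)/F(180°); CHO(240°)/F(180°) — 4 interactions.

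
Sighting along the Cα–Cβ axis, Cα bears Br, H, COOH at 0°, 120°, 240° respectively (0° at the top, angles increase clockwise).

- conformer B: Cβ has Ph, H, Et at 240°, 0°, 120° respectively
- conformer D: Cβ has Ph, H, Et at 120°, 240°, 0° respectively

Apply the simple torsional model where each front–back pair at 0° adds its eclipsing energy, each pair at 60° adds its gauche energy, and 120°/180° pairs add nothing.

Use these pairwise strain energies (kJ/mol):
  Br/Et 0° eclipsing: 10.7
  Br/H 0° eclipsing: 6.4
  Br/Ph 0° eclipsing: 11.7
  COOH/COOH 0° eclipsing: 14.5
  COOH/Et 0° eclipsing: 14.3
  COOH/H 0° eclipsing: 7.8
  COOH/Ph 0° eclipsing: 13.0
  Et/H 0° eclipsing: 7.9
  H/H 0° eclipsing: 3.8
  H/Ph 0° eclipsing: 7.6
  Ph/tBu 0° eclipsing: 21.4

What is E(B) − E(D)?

+1.2 kJ/mol

B (eclipsed): Br–H eclipsed, H–Et eclipsed, COOH–Ph eclipsed; 6.4 + 7.9 + 13.0 = 27.3 kJ/mol.
D (eclipsed): Br–Et eclipsed, H–Ph eclipsed, COOH–H eclipsed; 10.7 + 7.6 + 7.8 = 26.1 kJ/mol.
E(B) − E(D) = 27.3 − 26.1 = +1.2 kJ/mol.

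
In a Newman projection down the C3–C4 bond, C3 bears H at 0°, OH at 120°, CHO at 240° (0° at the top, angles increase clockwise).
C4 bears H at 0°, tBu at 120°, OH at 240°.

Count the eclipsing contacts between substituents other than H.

Non-H eclipsing pairs: OH(120°)/tBu(120°); CHO(240°)/OH(240°) — 2 interactions.

2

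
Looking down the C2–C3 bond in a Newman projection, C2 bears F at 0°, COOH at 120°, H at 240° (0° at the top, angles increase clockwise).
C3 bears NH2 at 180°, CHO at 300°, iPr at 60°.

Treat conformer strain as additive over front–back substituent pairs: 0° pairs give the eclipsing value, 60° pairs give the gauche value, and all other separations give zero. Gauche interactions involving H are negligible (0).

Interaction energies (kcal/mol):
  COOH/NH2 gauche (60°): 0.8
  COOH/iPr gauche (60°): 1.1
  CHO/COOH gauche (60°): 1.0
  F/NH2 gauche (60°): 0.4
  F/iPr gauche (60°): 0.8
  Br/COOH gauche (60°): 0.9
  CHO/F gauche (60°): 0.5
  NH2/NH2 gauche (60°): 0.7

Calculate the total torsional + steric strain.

3.2 kcal/mol

This conformer is staggered. F at 0° is gauche with CHO at 300° (0.5); F at 0° is gauche with iPr at 60° (0.8); COOH at 120° is gauche with NH2 at 180° (0.8); COOH at 120° is gauche with iPr at 60° (1.1). Total 3.2 kcal/mol.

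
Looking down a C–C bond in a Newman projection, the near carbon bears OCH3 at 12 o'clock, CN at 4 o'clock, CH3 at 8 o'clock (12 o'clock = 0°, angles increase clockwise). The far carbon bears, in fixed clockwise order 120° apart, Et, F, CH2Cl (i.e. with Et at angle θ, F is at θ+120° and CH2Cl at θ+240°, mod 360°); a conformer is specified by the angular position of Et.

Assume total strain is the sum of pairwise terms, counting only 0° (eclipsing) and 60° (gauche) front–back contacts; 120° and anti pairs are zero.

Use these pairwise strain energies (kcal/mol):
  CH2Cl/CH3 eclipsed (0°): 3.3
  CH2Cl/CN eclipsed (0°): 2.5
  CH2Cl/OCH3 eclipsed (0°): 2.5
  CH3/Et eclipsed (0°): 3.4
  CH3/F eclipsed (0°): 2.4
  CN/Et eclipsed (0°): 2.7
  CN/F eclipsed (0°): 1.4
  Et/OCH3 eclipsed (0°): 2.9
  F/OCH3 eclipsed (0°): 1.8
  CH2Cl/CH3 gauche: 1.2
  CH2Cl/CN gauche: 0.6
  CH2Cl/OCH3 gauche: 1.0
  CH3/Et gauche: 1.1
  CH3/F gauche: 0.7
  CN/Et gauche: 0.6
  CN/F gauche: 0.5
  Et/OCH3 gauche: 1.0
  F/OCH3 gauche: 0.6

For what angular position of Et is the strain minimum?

Et at 0° (eclipsed): OCH3(0°)/Et(0°) eclipsed 2.9; CN(120°)/F(120°) eclipsed 1.4; CH3(240°)/CH2Cl(240°) eclipsed 3.3 → 7.6 kcal/mol.
Et at 60° (staggered): OCH3(0°)/Et(60°) gauche 1.0; OCH3(0°)/CH2Cl(300°) gauche 1.0; CN(120°)/Et(60°) gauche 0.6; CN(120°)/F(180°) gauche 0.5; CH3(240°)/F(180°) gauche 0.7; CH3(240°)/CH2Cl(300°) gauche 1.2 → 5.0 kcal/mol.
Et at 120° (eclipsed): OCH3(0°)/CH2Cl(0°) eclipsed 2.5; CN(120°)/Et(120°) eclipsed 2.7; CH3(240°)/F(240°) eclipsed 2.4 → 7.6 kcal/mol.
Et at 180° (staggered): OCH3(0°)/F(300°) gauche 0.6; OCH3(0°)/CH2Cl(60°) gauche 1.0; CN(120°)/Et(180°) gauche 0.6; CN(120°)/CH2Cl(60°) gauche 0.6; CH3(240°)/Et(180°) gauche 1.1; CH3(240°)/F(300°) gauche 0.7 → 4.6 kcal/mol.
Et at 240° (eclipsed): OCH3(0°)/F(0°) eclipsed 1.8; CN(120°)/CH2Cl(120°) eclipsed 2.5; CH3(240°)/Et(240°) eclipsed 3.4 → 7.7 kcal/mol.
Et at 300° (staggered): OCH3(0°)/Et(300°) gauche 1.0; OCH3(0°)/F(60°) gauche 0.6; CN(120°)/F(60°) gauche 0.5; CN(120°)/CH2Cl(180°) gauche 0.6; CH3(240°)/Et(300°) gauche 1.1; CH3(240°)/CH2Cl(180°) gauche 1.2 → 5.0 kcal/mol.
The minimum (4.6 kcal/mol) occurs with Et at 180°.

180°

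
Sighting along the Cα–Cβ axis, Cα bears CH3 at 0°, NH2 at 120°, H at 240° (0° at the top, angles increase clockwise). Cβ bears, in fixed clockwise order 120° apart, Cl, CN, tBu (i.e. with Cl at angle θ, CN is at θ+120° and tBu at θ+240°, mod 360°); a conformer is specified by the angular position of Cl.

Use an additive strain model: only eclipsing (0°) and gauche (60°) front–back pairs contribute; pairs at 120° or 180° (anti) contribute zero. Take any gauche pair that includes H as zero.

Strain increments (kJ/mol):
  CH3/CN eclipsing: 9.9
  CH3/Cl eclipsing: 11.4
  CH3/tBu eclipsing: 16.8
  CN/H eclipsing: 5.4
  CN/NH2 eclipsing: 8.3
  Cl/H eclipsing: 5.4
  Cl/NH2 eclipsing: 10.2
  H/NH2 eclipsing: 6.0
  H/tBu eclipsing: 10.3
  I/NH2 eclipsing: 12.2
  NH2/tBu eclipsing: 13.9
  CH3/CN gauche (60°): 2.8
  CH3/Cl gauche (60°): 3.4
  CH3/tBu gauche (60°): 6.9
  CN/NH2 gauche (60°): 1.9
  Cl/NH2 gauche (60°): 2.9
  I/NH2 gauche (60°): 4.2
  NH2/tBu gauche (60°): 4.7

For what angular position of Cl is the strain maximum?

120°

Cl at 0° (eclipsed): CH3(0°)/Cl(0°) eclipsed 11.4; NH2(120°)/CN(120°) eclipsed 8.3; H(240°)/tBu(240°) eclipsed 10.3 → 30.0 kJ/mol.
Cl at 60° (staggered): CH3(0°)/Cl(60°) gauche 3.4; CH3(0°)/tBu(300°) gauche 6.9; NH2(120°)/Cl(60°) gauche 2.9; NH2(120°)/CN(180°) gauche 1.9 → 15.1 kJ/mol.
Cl at 120° (eclipsed): CH3(0°)/tBu(0°) eclipsed 16.8; NH2(120°)/Cl(120°) eclipsed 10.2; H(240°)/CN(240°) eclipsed 5.4 → 32.4 kJ/mol.
Cl at 180° (staggered): CH3(0°)/CN(300°) gauche 2.8; CH3(0°)/tBu(60°) gauche 6.9; NH2(120°)/Cl(180°) gauche 2.9; NH2(120°)/tBu(60°) gauche 4.7 → 17.3 kJ/mol.
Cl at 240° (eclipsed): CH3(0°)/CN(0°) eclipsed 9.9; NH2(120°)/tBu(120°) eclipsed 13.9; H(240°)/Cl(240°) eclipsed 5.4 → 29.2 kJ/mol.
Cl at 300° (staggered): CH3(0°)/Cl(300°) gauche 3.4; CH3(0°)/CN(60°) gauche 2.8; NH2(120°)/CN(60°) gauche 1.9; NH2(120°)/tBu(180°) gauche 4.7 → 12.8 kJ/mol.
The maximum (32.4 kJ/mol) occurs with Cl at 120°.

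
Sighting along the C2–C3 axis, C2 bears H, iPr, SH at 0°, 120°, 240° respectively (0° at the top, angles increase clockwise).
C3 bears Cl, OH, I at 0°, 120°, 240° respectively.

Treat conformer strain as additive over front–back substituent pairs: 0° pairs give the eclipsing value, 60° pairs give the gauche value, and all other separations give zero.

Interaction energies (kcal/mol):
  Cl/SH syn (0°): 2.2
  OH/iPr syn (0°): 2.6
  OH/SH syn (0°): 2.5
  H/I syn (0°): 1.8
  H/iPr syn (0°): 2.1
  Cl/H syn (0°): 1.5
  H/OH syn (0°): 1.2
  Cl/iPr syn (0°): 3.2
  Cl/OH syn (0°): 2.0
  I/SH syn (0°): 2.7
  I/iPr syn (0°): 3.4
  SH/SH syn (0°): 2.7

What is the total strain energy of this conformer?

This conformer (eclipsed): H–Cl eclipsed, iPr–OH eclipsed, SH–I eclipsed; 1.5 + 2.6 + 2.7 = 6.8 kcal/mol.

6.8 kcal/mol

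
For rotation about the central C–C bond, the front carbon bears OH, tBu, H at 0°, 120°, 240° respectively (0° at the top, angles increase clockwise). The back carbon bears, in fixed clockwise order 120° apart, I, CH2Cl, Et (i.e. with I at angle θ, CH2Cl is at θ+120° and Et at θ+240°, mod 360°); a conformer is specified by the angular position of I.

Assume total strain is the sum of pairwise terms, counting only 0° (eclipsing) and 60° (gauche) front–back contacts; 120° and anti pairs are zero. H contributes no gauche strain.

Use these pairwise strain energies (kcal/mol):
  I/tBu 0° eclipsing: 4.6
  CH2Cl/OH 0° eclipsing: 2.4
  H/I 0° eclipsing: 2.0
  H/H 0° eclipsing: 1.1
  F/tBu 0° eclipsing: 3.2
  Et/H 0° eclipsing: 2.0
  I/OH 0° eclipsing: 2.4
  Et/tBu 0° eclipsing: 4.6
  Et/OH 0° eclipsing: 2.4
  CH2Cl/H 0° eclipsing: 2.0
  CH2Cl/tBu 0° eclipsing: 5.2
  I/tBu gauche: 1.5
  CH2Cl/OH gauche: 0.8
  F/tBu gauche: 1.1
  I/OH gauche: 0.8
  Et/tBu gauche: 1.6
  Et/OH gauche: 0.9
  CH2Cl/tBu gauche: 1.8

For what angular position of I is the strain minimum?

I at 0° (eclipsed): OH–I eclipsed, tBu–CH2Cl eclipsed, H–Et eclipsed; 2.4 + 5.2 + 2.0 = 9.6 kcal/mol.
I at 60° (staggered): OH–I gauche, OH–Et gauche, tBu–I gauche, tBu–CH2Cl gauche; 0.8 + 0.9 + 1.5 + 1.8 = 5.0 kcal/mol.
I at 120° (eclipsed): OH–Et eclipsed, tBu–I eclipsed, H–CH2Cl eclipsed; 2.4 + 4.6 + 2.0 = 9.0 kcal/mol.
I at 180° (staggered): OH–CH2Cl gauche, OH–Et gauche, tBu–I gauche, tBu–Et gauche; 0.8 + 0.9 + 1.5 + 1.6 = 4.8 kcal/mol.
I at 240° (eclipsed): OH–CH2Cl eclipsed, tBu–Et eclipsed, H–I eclipsed; 2.4 + 4.6 + 2.0 = 9.0 kcal/mol.
I at 300° (staggered): OH–I gauche, OH–CH2Cl gauche, tBu–CH2Cl gauche, tBu–Et gauche; 0.8 + 0.8 + 1.8 + 1.6 = 5.0 kcal/mol.
The minimum (4.8 kcal/mol) occurs with I at 180°.

180°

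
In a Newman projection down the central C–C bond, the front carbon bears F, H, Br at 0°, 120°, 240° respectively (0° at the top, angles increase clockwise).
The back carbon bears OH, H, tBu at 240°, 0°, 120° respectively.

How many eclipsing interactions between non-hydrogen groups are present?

Non-H eclipsing pairs: Br(240°)/OH(240°) — 1 interaction.

1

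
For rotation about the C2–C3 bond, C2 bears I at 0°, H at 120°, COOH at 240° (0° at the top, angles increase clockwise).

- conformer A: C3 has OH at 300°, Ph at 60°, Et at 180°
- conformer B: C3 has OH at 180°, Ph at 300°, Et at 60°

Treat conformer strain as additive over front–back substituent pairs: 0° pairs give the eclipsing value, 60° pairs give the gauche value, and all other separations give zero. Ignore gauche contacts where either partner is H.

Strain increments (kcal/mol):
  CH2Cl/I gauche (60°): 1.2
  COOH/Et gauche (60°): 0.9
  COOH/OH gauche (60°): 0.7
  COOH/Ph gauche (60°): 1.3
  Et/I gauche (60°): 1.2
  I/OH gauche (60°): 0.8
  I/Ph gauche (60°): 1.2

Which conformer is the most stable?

A

A (staggered): I(0°)/OH(300°) gauche 0.8; I(0°)/Ph(60°) gauche 1.2; COOH(240°)/OH(300°) gauche 0.7; COOH(240°)/Et(180°) gauche 0.9 → 3.6 kcal/mol.
B (staggered): I(0°)/Ph(300°) gauche 1.2; I(0°)/Et(60°) gauche 1.2; COOH(240°)/OH(180°) gauche 0.7; COOH(240°)/Ph(300°) gauche 1.3 → 4.4 kcal/mol.
A has the lowest total (3.6 kcal/mol).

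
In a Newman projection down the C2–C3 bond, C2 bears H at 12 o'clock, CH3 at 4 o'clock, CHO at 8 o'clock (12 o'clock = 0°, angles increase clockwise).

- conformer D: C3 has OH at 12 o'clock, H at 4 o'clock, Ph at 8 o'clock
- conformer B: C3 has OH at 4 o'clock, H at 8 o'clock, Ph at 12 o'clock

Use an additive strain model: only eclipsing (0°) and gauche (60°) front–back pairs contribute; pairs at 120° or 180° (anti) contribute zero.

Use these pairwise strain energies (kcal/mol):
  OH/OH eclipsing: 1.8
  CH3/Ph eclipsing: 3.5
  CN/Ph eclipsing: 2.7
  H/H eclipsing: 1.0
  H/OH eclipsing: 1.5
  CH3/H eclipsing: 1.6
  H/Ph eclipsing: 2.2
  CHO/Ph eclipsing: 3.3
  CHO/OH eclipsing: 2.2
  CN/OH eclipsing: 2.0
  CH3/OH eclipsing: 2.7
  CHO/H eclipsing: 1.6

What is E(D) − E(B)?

D (eclipsed): H(0°)/OH(0°) eclipsed 1.5; CH3(120°)/H(120°) eclipsed 1.6; CHO(240°)/Ph(240°) eclipsed 3.3 → 6.4 kcal/mol.
B (eclipsed): H(0°)/Ph(0°) eclipsed 2.2; CH3(120°)/OH(120°) eclipsed 2.7; CHO(240°)/H(240°) eclipsed 1.6 → 6.5 kcal/mol.
E(D) − E(B) = 6.4 − 6.5 = -0.1 kcal/mol.

-0.1 kcal/mol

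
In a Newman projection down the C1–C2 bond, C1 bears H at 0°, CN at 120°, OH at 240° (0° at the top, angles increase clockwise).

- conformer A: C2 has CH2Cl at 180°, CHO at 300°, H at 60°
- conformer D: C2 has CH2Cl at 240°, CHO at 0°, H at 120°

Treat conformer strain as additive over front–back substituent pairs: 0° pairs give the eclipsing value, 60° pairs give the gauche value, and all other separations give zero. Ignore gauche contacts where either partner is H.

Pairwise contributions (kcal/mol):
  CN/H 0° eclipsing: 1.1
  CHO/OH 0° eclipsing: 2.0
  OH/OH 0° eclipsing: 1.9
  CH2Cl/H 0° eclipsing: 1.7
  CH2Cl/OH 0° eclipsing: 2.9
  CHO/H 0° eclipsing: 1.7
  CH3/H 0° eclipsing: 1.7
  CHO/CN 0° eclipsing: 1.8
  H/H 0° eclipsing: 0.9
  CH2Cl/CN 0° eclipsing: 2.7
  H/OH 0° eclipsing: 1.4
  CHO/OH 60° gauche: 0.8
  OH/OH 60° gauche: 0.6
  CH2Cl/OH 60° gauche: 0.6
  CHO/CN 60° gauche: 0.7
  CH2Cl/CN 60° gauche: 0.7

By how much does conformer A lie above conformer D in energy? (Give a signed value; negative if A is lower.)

-3.6 kcal/mol

A (staggered): CN–CH2Cl gauche, OH–CH2Cl gauche, OH–CHO gauche; 0.7 + 0.6 + 0.8 = 2.1 kcal/mol.
D (eclipsed): H–CHO eclipsed, CN–H eclipsed, OH–CH2Cl eclipsed; 1.7 + 1.1 + 2.9 = 5.7 kcal/mol.
E(A) − E(D) = 2.1 − 5.7 = -3.6 kcal/mol.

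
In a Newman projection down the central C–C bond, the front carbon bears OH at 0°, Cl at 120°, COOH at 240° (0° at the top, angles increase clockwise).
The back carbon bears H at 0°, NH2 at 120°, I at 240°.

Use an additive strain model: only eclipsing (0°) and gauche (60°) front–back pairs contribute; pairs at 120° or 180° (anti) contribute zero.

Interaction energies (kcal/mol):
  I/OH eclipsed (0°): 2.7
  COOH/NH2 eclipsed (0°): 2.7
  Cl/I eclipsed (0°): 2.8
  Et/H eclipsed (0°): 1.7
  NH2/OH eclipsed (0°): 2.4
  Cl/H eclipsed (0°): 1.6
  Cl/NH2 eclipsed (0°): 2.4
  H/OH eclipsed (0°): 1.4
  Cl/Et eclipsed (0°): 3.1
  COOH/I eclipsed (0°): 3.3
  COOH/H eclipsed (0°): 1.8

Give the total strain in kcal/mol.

7.1 kcal/mol

This conformer (eclipsed): OH(0°)/H(0°) eclipsed 1.4; Cl(120°)/NH2(120°) eclipsed 2.4; COOH(240°)/I(240°) eclipsed 3.3 → 7.1 kcal/mol.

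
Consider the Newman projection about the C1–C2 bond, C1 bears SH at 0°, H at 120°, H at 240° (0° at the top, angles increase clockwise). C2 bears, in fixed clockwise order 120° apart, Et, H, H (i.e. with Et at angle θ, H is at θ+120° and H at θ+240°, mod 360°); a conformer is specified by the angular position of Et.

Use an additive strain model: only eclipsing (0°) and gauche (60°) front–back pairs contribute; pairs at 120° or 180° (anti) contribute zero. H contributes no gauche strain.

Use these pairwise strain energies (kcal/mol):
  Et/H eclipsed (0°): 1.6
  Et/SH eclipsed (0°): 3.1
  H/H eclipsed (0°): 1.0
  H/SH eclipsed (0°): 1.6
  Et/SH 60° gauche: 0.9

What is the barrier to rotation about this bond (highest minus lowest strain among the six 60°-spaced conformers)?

Et at 0° is eclipsed. SH at 0° is eclipsed with Et at 0° (3.1); H at 120° is eclipsed with H at 120° (1.0); H at 240° is eclipsed with H at 240° (1.0). Total 5.1 kcal/mol.
Et at 60° is staggered. SH at 0° is gauche with Et at 60° (0.9). Total 0.9 kcal/mol.
Et at 120° is eclipsed. SH at 0° is eclipsed with H at 0° (1.6); H at 120° is eclipsed with Et at 120° (1.6); H at 240° is eclipsed with H at 240° (1.0). Total 4.2 kcal/mol.
Et at 180° (staggered): no non-H gauche contacts → 0.0 kcal/mol.
Et at 240° is eclipsed. SH at 0° is eclipsed with H at 0° (1.6); H at 120° is eclipsed with H at 120° (1.0); H at 240° is eclipsed with Et at 240° (1.6). Total 4.2 kcal/mol.
Et at 300° is staggered. SH at 0° is gauche with Et at 300° (0.9). Total 0.9 kcal/mol.
Max at 0° (5.1 kcal/mol), min at 180° (0.0 kcal/mol); barrier = 5.1 kcal/mol.

5.1 kcal/mol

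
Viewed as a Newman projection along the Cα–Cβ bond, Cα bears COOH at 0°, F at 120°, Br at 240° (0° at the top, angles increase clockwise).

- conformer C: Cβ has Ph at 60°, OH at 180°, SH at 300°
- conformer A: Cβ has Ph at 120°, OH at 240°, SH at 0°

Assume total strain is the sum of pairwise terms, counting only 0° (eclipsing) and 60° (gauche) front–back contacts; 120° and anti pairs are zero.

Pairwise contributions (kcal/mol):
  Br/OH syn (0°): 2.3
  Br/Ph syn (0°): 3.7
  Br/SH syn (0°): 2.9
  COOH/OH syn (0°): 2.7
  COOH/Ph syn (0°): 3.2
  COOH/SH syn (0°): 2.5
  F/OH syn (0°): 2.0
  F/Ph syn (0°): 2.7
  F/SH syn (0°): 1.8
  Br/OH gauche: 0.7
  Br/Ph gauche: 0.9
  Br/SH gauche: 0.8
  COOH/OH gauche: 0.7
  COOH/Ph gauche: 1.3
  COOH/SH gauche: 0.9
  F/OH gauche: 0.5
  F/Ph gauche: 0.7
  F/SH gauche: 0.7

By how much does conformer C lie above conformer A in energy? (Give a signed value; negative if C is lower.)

C is staggered. COOH at 0° is gauche with Ph at 60° (1.3); COOH at 0° is gauche with SH at 300° (0.9); F at 120° is gauche with Ph at 60° (0.7); F at 120° is gauche with OH at 180° (0.5); Br at 240° is gauche with OH at 180° (0.7); Br at 240° is gauche with SH at 300° (0.8). Total 4.9 kcal/mol.
A is eclipsed. COOH at 0° is eclipsed with SH at 0° (2.5); F at 120° is eclipsed with Ph at 120° (2.7); Br at 240° is eclipsed with OH at 240° (2.3). Total 7.5 kcal/mol.
E(C) − E(A) = 4.9 − 7.5 = -2.6 kcal/mol.

-2.6 kcal/mol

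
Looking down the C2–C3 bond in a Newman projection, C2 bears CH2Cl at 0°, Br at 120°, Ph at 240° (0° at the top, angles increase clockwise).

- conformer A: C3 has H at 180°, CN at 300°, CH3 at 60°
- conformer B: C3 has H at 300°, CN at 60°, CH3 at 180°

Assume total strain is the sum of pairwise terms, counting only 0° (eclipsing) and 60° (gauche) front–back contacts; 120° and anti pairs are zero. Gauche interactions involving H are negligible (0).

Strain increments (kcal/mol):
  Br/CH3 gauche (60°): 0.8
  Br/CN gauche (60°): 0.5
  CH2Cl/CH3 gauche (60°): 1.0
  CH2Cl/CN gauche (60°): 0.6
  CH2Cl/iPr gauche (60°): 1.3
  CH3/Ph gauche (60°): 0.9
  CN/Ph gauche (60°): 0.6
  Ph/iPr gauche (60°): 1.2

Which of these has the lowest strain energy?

B

A is staggered. CH2Cl at 0° is gauche with CN at 300° (0.6); CH2Cl at 0° is gauche with CH3 at 60° (1.0); Br at 120° is gauche with CH3 at 60° (0.8); Ph at 240° is gauche with CN at 300° (0.6). Total 3.0 kcal/mol.
B is staggered. CH2Cl at 0° is gauche with CN at 60° (0.6); Br at 120° is gauche with CN at 60° (0.5); Br at 120° is gauche with CH3 at 180° (0.8); Ph at 240° is gauche with CH3 at 180° (0.9). Total 2.8 kcal/mol.
B has the lowest total (2.8 kcal/mol).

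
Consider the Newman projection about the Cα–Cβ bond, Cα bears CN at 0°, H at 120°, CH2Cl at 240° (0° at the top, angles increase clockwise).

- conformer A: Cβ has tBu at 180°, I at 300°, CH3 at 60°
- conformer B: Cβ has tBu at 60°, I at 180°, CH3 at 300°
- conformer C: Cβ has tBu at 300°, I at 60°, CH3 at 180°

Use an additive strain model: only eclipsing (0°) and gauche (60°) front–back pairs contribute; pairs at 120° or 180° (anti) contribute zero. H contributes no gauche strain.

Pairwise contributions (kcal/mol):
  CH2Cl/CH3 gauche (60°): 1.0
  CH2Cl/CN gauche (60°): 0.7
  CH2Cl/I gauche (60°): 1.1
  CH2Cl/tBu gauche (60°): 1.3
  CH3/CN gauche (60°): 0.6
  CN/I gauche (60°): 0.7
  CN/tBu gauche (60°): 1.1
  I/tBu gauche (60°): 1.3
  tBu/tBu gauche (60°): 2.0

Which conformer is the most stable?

A

A is staggered. CN at 0° is gauche with I at 300° (0.7); CN at 0° is gauche with CH3 at 60° (0.6); CH2Cl at 240° is gauche with tBu at 180° (1.3); CH2Cl at 240° is gauche with I at 300° (1.1). Total 3.7 kcal/mol.
B is staggered. CN at 0° is gauche with tBu at 60° (1.1); CN at 0° is gauche with CH3 at 300° (0.6); CH2Cl at 240° is gauche with I at 180° (1.1); CH2Cl at 240° is gauche with CH3 at 300° (1.0). Total 3.8 kcal/mol.
C is staggered. CN at 0° is gauche with tBu at 300° (1.1); CN at 0° is gauche with I at 60° (0.7); CH2Cl at 240° is gauche with tBu at 300° (1.3); CH2Cl at 240° is gauche with CH3 at 180° (1.0). Total 4.1 kcal/mol.
A has the lowest total (3.7 kcal/mol).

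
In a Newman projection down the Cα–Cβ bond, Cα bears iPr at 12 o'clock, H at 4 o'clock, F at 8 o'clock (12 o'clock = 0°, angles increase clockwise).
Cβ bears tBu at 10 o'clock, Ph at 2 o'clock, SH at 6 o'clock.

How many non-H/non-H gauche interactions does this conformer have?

4

Non-H gauche pairs: iPr(0°)/tBu(300°); iPr(0°)/Ph(60°); F(240°)/tBu(300°); F(240°)/SH(180°) — 4 interactions.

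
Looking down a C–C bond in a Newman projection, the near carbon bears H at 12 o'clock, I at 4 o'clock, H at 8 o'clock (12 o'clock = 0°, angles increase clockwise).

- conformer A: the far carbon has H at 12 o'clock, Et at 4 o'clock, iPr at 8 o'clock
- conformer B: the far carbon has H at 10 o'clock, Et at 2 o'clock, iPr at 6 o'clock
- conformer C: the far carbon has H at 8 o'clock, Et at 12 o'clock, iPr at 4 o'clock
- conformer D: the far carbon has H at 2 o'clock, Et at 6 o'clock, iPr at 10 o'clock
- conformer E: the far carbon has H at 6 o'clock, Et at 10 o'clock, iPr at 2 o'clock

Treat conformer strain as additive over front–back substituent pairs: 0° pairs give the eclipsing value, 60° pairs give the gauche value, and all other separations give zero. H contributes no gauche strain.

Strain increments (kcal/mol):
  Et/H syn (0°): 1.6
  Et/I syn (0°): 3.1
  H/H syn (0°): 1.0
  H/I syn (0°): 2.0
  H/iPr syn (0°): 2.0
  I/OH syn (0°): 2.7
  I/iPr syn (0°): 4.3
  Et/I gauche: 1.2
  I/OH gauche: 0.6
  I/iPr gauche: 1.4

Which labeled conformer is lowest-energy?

A (eclipsed): H(0°)/H(0°) eclipsed 1.0; I(120°)/Et(120°) eclipsed 3.1; H(240°)/iPr(240°) eclipsed 2.0 → 6.1 kcal/mol.
B (staggered): I(120°)/Et(60°) gauche 1.2; I(120°)/iPr(180°) gauche 1.4 → 2.6 kcal/mol.
C (eclipsed): H(0°)/Et(0°) eclipsed 1.6; I(120°)/iPr(120°) eclipsed 4.3; H(240°)/H(240°) eclipsed 1.0 → 6.9 kcal/mol.
D (staggered): I(120°)/Et(180°) gauche 1.2 → 1.2 kcal/mol.
E (staggered): I(120°)/iPr(60°) gauche 1.4 → 1.4 kcal/mol.
D has the lowest total (1.2 kcal/mol).

D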